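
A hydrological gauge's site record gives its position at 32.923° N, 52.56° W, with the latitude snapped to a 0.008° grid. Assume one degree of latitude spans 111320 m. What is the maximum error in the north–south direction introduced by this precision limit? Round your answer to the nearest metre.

With a 0.008° grid the true value lies within half a step, ±0.008°/2 = ±0.004°, of the stored one.
Along the meridian that is 0.004° × 111320 m/° = 445.28 m.

445 metres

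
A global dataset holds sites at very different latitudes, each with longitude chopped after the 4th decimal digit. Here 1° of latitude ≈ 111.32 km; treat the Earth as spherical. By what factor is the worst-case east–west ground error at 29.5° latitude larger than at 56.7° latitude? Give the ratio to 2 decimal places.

Truncating at 4 decimal places can drop up to a full unit in the last place, so the longitude may be off by as much as 0.0001°.
At 29.5°: 0.0001° × 111320 × cos 29.5° = 0.0001 × 111320 × 0.8704 ≈ 9.6888 m.
At 56.7°: 0.0001° × 111320 × cos 56.7° = 0.0001 × 111320 × 0.5490 ≈ 6.1117 m.
The ratio reduces to cos 29.5° / cos 56.7° = 0.8704/0.5490 ≈ 1.5853.

1.59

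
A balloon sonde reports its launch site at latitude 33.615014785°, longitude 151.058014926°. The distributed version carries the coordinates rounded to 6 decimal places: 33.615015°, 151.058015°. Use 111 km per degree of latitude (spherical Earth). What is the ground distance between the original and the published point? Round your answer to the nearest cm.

2 cm

The latitude changed by -0.000000215° and the longitude by -0.000000074°.
North–south shift: -0.000000215 × 111000 = -0.023865 m.
E–W at 33.615°: -0.000000074° × 111000 × cos 33.615° = -0.000000074 × 111000 × 0.8328 ≈ -0.00684042 m.
Distance: √(0.023865² + 0.00684042²) ≈ 0.024826 m.
That is 0.024826 m = 2.4826 cm.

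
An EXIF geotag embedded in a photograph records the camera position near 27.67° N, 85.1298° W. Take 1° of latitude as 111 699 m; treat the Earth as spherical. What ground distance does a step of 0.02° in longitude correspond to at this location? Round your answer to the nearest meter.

One degree of longitude here spans 111699 × cos 27.67° = 111699 × 0.8856 ≈ 98924.8 m; 0.02° of that is 1978.5 m.

1978 meters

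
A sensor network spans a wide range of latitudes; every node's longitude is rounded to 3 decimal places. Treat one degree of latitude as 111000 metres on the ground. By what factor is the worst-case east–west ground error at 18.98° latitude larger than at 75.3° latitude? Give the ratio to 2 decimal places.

3.73

Rounding to 3 decimal places leaves the longitude within ±0.0005° of the true value.
At 18.98°: 0.0005° × 111000 × cos 18.98° = 0.0005 × 111000 × 0.9456 ≈ 52.483 m.
At 75.3°: 0.0005° × 111000 × cos 75.3° = 0.0005 × 111000 × 0.2538 ≈ 14.084 m.
Ratio: 52.483 / 14.084 = cos 18.98° / cos 75.3° ≈ 3.7265.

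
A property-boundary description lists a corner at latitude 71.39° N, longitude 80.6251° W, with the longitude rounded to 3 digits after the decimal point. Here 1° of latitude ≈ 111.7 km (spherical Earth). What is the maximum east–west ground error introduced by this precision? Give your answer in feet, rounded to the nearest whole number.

58 feet

Rounding to 3 decimal places leaves the longitude within ±0.0005° of the true value.
At latitude 71.39° a degree of longitude spans 111700 m × cos 71.39° = 111700 × 0.3191 ≈ 35646.2 m.
So at most 0.0005° × 35646.2 ≈ 17.8231 m east–west.
In feet: 17.8231 m ÷ 0.3048 ≈ 58.475 ft.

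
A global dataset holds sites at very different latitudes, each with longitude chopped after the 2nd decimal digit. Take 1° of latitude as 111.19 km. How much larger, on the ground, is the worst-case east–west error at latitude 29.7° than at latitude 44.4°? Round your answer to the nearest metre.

171 metres

Truncating at 2 decimal places can drop up to a full unit in the last place, so the longitude may be off by as much as 0.01°.
At 29.7°: 0.01° × 111190 × cos 29.7° = 0.01 × 111190 × 0.8686 ≈ 965.83 m.
Error at 44.4° = 0.01° × 111190 × cos 44.4° ≈ 1111.9 × 0.7145 = 794.42 m.
Difference: 965.83 − 794.42 = 171.41 m.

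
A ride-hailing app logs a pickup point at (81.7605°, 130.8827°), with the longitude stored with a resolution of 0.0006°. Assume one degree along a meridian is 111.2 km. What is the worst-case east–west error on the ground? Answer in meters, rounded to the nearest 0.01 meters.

4.78 meters

With a 0.0006° grid the true value lies within half a step, ±0.0006°/2 = ±0.0003°, of the stored one.
At latitude 81.7605° a degree of longitude spans 111200 m × cos 81.7605° = 111200 × 0.1433 ≈ 15936.2 m.
So at most 0.0003° × 15936.2 ≈ 4.78086 m east–west.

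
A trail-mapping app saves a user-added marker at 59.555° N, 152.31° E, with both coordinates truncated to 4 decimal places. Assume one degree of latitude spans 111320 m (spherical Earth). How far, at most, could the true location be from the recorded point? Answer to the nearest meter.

Truncating at 4 decimal places can drop up to a full unit in the last place, so each coordinate may be off by as much as 0.0001°.
N–S: 0.0001° × 111320 m/° = 11.132 m.
East–west component at 59.555°: 0.0001° × 111320 × cos 59.555° ≈ 0.0001 × 56407.1 ≈ 5.64071 m.
Worst case both components are at the extreme and orthogonal: √(11.132² + 5.64071²) ≈ 12.4795 m.

12 meters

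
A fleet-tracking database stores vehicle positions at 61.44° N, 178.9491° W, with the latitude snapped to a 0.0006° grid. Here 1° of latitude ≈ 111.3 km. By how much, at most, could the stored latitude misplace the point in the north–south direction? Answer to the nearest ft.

With a 0.0006° grid the true value lies within half a step, ±0.0006°/2 = ±0.0003°, of the stored one.
Along the meridian that is 0.0003° × 111300 m/° = 33.39 m.
Converting: 33.39 m × 3.2808 ft/m ≈ 109.55 ft.

110 ft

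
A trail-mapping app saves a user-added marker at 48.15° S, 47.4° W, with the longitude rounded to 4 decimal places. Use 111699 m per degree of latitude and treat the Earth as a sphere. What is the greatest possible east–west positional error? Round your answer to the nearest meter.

4 meters

Rounding to 4 decimal places leaves the longitude within ±5e-05° of the true value.
One degree of longitude at 48.15° is 111699 × cos 48.15° ≈ 111699 × 0.6672 = 74523.6 m.
East–west error: 5e-05° × 74523.6 m/° ≈ 3.72618 m.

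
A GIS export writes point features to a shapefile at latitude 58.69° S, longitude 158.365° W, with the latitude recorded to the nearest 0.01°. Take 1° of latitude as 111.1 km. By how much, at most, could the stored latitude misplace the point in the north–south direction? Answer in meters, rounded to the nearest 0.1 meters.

555.5 meters

Rounding to 2 decimal places leaves the latitude within ±0.005° of the true value.
So the N–S error is at most 0.005 × 111100 = 555.5 m.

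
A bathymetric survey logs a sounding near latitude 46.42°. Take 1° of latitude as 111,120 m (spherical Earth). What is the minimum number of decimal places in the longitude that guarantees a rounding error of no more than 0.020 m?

At 46.42° one degree of longitude covers 111120 × cos 46.42° ≈ 111120 × 0.6894 ≈ 76602.4 m.
Rounding to N decimal places gives at most 0.5 × 10⁻ᴺ degrees of error, i.e. 0.5 × 10⁻ᴺ × 76602.4 m.
Need 0.5 × 76602.4 × 10⁻ᴺ ≤ 0.020 → 10⁻ᴺ ≤ 5.222e-07, so N ≥ 6.28.
N = 6 would give 0.0383 m (too coarse); N = 7 gives 0.00383 m ≤ 0.020 m.

7 decimal places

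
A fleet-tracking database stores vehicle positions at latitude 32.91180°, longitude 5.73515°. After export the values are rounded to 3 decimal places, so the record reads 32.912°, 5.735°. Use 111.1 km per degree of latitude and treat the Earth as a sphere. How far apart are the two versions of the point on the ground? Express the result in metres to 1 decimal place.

26.3 metres

Δlat = 32.91180 − 32.912 = -0.00020°; Δlon = 5.73515 − 5.735 = +0.00015°.
N–S: -0.00020° × 111100 m/° = -22.22 m.
East–west at this latitude: 0.00015° × 111100 × cos 32.912° ≈ 0.00015 × 93269.1 = 13.9904 m.
Combined displacement = (22.22² + 13.9904²)^½ ≈ 26.2575 m.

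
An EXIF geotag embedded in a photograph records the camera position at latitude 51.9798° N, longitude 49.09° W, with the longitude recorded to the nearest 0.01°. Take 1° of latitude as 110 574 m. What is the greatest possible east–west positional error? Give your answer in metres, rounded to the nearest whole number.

341 metres

Rounding to 2 decimal places leaves the longitude within ±0.005° of the true value.
One degree of longitude at 51.9798° is 110574 × cos 51.9798° ≈ 110574 × 0.6159 = 68106.9 m.
Maximum E–W displacement: 0.005 × 68106.9 = 340.534 m.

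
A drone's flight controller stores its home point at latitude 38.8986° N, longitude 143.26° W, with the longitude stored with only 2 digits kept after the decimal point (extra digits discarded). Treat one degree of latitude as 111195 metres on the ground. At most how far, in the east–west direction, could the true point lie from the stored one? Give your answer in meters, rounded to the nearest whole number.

865 meters

Truncating at 2 decimal places can drop up to a full unit in the last place, so the longitude may be off by as much as 0.01°.
One degree of longitude at 38.8986° is 111195 × cos 38.8986° ≈ 111195 × 0.7783 = 86538.5 m.
East–west error: 0.01° × 86538.5 m/° ≈ 865.385 m.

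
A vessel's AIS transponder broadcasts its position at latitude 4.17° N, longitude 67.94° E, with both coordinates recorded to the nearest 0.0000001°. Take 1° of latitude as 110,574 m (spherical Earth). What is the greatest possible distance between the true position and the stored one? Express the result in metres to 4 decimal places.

Rounding to 7 decimal places leaves each coordinate within ±5e-08° of the true value.
Latitude error → 5e-08 × 110574 = 0.0055287 m along the meridian.
Longitude error → 5e-08 × 110574 × cos 4.17° = 5e-08 × 110574 × 0.9974 ≈ 0.00551406 m.
Combining orthogonally: (0.0055287² + 0.00551406²)^½ ≈ 0.00780842 m.

0.0078 metres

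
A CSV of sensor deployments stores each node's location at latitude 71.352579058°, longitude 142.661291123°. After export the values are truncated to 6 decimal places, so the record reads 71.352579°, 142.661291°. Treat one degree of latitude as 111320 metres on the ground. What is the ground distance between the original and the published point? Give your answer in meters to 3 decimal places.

0.008 meters

Δlat = 71.352579058 − 71.352579 = +0.000000058°; Δlon = 142.661291123 − 142.661291 = +0.000000123°.
N–S: 0.000000058° × 111320 m/° = 0.00645656 m.
East–west at this latitude: 0.000000123° × 111320 × cos 71.3526° ≈ 0.000000123 × 35593.9 = 0.00437805 m.
Combined displacement = (0.00645656² + 0.00437805²)^½ ≈ 0.00780093 m.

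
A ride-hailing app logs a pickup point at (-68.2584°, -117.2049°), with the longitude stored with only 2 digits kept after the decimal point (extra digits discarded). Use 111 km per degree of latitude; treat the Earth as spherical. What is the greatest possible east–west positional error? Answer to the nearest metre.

Truncating at 2 decimal places can drop up to a full unit in the last place, so the longitude may be off by as much as 0.01°.
At latitude 68.2584° a degree of longitude spans 111000 m × cos 68.2584° = 111000 × 0.3704 ≈ 41116.8 m.
East–west error: 0.01° × 41116.8 m/° ≈ 411.168 m.

411 metres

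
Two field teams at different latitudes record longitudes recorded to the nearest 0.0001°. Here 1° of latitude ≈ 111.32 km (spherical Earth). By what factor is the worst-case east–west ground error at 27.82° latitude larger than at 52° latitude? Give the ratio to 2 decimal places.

Rounding to 4 decimal places leaves the longitude within ±5e-05° of the true value.
Error at 27.82° = 5e-05° × 111320 × cos 27.82° ≈ 5.566 × 0.8844 = 4.9227 m.
At 52°: 5e-05° × 111320 × cos 52° = 5e-05 × 111320 × 0.6157 ≈ 3.4268 m.
The ratio reduces to cos 27.82° / cos 52° = 0.8844/0.6157 ≈ 1.4365.

1.44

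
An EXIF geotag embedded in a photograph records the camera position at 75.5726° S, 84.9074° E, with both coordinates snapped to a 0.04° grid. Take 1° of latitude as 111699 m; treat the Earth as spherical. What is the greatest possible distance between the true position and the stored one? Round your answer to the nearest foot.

7553 feet

With a 0.04° grid the true value lies within half a step, ±0.04°/2 = ±0.02°, of the stored one.
N–S: 0.02° × 111699 m/° = 2233.98 m.
East–west component at 75.5726°: 0.02° × 111699 × cos 75.5726° ≈ 0.02 × 27830.1 ≈ 556.603 m.
Combining orthogonally: (2233.98² + 556.603²)^½ ≈ 2302.28 m.
Converting: 2302.28 m × 3.2808 ft/m ≈ 7553.4 ft.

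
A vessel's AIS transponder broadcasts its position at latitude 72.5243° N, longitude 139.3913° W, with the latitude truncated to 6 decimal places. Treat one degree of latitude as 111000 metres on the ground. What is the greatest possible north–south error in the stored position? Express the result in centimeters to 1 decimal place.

Truncating at 6 decimal places can drop up to a full unit in the last place, so the latitude may be off by as much as 1e-06°.
Along the meridian that is 1e-06° × 111000 m/° = 0.111 m.
That is 0.111 m = 11.1 cm.

11.1 centimeters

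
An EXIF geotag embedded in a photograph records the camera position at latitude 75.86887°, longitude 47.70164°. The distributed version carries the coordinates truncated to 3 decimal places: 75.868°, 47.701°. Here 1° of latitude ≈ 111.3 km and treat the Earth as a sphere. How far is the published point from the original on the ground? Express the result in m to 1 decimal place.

98.4 m

The latitude changed by +0.00087° and the longitude by +0.00064°.
North–south shift: 0.00087 × 111300 = 96.831 m.
E–W at 75.868°: 0.00064° × 111300 × cos 75.868° = 0.00064 × 111300 × 0.2442 ≈ 17.3918 m.
Distance: √(96.831² + 17.3918²) ≈ 98.3805 m.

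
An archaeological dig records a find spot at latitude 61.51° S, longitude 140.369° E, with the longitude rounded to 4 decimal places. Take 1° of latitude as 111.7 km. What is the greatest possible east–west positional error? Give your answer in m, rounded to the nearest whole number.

Rounding to 4 decimal places leaves the longitude within ±5e-05° of the true value.
One degree of longitude at 61.51° is 111700 × cos 61.51° ≈ 111700 × 0.4770 = 53281.5 m.
Maximum E–W displacement: 5e-05 × 53281.5 = 2.66407 m.

3 m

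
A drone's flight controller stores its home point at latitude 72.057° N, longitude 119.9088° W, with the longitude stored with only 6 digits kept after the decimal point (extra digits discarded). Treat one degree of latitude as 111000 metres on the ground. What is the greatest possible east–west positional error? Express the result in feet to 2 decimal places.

0.11 feet

Truncating at 6 decimal places can drop up to a full unit in the last place, so the longitude may be off by as much as 1e-06°.
Parallels shrink by cos φ, so at 72.057° a degree of longitude is 111000 × 0.3081 ≈ 34195.8 m.
East–west error: 1e-06° × 34195.8 m/° ≈ 0.0341958 m.
In feet: 0.0341958 m ÷ 0.3048 ≈ 0.11219 ft.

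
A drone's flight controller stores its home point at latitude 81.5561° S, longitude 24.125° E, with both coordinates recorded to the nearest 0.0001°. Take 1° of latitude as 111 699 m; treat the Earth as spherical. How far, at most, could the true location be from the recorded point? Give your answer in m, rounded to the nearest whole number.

Rounding to 4 decimal places leaves each coordinate within ±5e-05° of the true value.
North–south component: 5e-05° × 111699 = 5.58495 m.
E–W at 81.5561°: 5e-05° × 111699 × cos 81.5561° = 5e-05 × 111699 × 0.1468 ≈ 0.820099 m.
Combining orthogonally: (5.58495² + 0.820099²)^½ ≈ 5.64484 m.

6 m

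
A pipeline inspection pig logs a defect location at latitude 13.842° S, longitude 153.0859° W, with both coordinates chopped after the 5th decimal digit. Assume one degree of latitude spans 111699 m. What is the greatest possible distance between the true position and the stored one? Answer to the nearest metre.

Truncating at 5 decimal places can drop up to a full unit in the last place, so each coordinate may be off by as much as 1e-05°.
North–south component: 1e-05° × 111699 = 1.11699 m.
East–west component at 13.842°: 1e-05° × 111699 × cos 13.842° ≈ 1e-05 × 108455 ≈ 1.08455 m.
Combining orthogonally: (1.11699² + 1.08455²)^½ ≈ 1.55689 m.

2 metres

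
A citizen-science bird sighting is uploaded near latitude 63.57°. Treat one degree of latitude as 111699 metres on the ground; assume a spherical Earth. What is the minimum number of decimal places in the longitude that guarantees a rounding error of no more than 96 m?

At 63.57° one degree of longitude covers 111699 × cos 63.57° ≈ 111699 × 0.4451 ≈ 49717.7 m.
N decimal places → at most half a unit in the last place, 0.5 × 10⁻ᴺ° = 49717.7/2 × 10⁻ᴺ m.
Need 0.5 × 49717.7 × 10⁻ᴺ ≤ 96 → 10⁻ᴺ ≤ 3.862e-03, so N ≥ 2.41.
N = 2 would give 249 m (too coarse); N = 3 gives 24.9 m ≤ 96 m.

3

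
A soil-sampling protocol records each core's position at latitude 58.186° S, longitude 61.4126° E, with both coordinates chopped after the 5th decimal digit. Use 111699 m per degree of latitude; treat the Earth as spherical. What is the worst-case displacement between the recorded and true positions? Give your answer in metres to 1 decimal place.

1.3 metres

Truncating at 5 decimal places can drop up to a full unit in the last place, so each coordinate may be off by as much as 1e-05°.
North–south component: 1e-05° × 111699 = 1.11699 m.
Longitude error → 1e-05 × 111699 × cos 58.186° = 1e-05 × 111699 × 0.5272 ≈ 0.588836 m.
Combining orthogonally: (1.11699² + 0.588836²)^½ ≈ 1.26269 m.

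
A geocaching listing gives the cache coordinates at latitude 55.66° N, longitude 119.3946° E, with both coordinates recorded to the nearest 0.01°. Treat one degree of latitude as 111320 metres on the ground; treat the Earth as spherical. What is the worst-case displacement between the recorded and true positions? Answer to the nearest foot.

Rounding to 2 decimal places leaves each coordinate within ±0.005° of the true value.
Latitude error → 0.005 × 111320 = 556.6 m along the meridian.
East–west component at 55.66°: 0.005° × 111320 × cos 55.66° ≈ 0.005 × 62795.9 ≈ 313.98 m.
Worst case both components are at the extreme and orthogonal: √(556.6² + 313.98²) ≈ 639.051 m.
Converting: 639.051 m × 3.2808 ft/m ≈ 2096.6 ft.

2097 feet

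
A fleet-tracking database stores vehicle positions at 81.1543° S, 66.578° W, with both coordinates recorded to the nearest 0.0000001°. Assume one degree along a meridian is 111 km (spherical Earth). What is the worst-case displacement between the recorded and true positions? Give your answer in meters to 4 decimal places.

Rounding to 7 decimal places leaves each coordinate within ±5e-08° of the true value.
Latitude error → 5e-08 × 111000 = 0.00555 m along the meridian.
Longitude error → 5e-08 × 111000 × cos 81.1543° = 5e-08 × 111000 × 0.1538 ≈ 0.000853446 m.
Worst case both components are at the extreme and orthogonal: √(0.00555² + 0.000853446²) ≈ 0.00561524 m.

0.0056 meters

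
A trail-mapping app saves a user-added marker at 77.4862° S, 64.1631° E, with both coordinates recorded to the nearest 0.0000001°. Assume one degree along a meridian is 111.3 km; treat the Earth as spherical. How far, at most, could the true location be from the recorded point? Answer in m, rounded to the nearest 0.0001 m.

Rounding to 7 decimal places leaves each coordinate within ±5e-08° of the true value.
Latitude error → 5e-08 × 111300 = 0.005565 m along the meridian.
Longitude error → 5e-08 × 111300 × cos 77.4862° = 5e-08 × 111300 × 0.2167 ≈ 0.0012058 m.
The two errors are perpendicular, so the maximum displacement is √(0.005565² + 0.0012058²) ≈ 0.00569413 m.

0.0057 m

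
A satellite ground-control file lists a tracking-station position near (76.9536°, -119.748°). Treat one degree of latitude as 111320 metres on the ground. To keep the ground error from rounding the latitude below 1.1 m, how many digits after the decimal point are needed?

One degree of latitude covers 111320 m.
With N decimal places the half-ulp bound is 0.5·10⁻ᴺ°, or 0.5·10⁻ᴺ × 111320 m on the ground.
Need 0.5 × 111320 × 10⁻ᴺ ≤ 1.1 → 10⁻ᴺ ≤ 1.976e-05, so N ≥ 4.70.
N = 4 would give 5.57 m (too coarse); N = 5 gives 0.557 m ≤ 1.1 m.

5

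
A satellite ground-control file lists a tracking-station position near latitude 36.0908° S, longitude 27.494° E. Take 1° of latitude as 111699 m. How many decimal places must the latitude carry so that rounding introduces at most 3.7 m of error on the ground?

5 decimal places

One degree of latitude covers 111699 m.
N decimal places → at most half a unit in the last place, 0.5 × 10⁻ᴺ° = 111699/2 × 10⁻ᴺ m.
Need 0.5 × 111699 × 10⁻ᴺ ≤ 3.7 → 10⁻ᴺ ≤ 6.625e-05, so N ≥ 4.18.
N = 4 would give 5.58 m (too coarse); N = 5 gives 0.558 m ≤ 3.7 m.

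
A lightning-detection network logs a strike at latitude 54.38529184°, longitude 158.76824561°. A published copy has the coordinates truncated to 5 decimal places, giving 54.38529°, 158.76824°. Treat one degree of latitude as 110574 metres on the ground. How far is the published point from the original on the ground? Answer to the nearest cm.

41 cm

Δlat = 54.38529184 − 54.38529 = +0.00000184°; Δlon = 158.76824561 − 158.76824 = +0.00000561°.
North–south shift: 0.00000184 × 110574 = 0.203456 m.
East–west at this latitude: 0.00000561° × 110574 × cos 54.3853° ≈ 0.00000561 × 64390.7 = 0.361232 m.
Distance: √(0.203456² + 0.361232²) ≈ 0.414588 m.
That is 0.414588 m = 41.459 cm.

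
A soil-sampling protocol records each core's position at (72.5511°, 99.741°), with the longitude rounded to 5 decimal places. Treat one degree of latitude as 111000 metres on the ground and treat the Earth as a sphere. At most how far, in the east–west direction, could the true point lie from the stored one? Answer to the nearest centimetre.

17 centimetres

Rounding to 5 decimal places leaves the longitude within ±5e-06° of the true value.
One degree of longitude at 72.5511° is 111000 × cos 72.5511° ≈ 111000 × 0.2999 = 33283.9 m.
East–west error: 5e-06° × 33283.9 m/° ≈ 0.16642 m.
That is 0.16642 m = 16.642 cm.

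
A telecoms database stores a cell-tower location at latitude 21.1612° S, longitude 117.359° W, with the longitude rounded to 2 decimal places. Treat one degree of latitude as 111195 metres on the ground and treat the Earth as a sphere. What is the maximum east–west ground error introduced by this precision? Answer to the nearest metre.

Rounding to 2 decimal places leaves the longitude within ±0.005° of the true value.
One degree of longitude at 21.1612° is 111195 × cos 21.1612° ≈ 111195 × 0.9326 = 103697 m.
So at most 0.005° × 103697 ≈ 518.485 m east–west.

518 metres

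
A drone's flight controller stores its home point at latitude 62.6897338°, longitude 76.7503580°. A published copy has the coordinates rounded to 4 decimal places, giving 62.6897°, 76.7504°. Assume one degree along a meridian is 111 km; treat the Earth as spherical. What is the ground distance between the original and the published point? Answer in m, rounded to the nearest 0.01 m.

4.32 m

Δlat = 62.6897338 − 62.6897 = +0.0000338°; Δlon = 76.7503580 − 76.7504 = -0.0000420°.
North–south shift: 0.0000338 × 111000 = 3.7518 m.
E–W at 62.6897°: -0.0000420° × 111000 × cos 62.6897° = -0.0000420 × 111000 × 0.4588 ≈ -2.13897 m.
Distance: √(3.7518² + 2.13897²) ≈ 4.3187 m.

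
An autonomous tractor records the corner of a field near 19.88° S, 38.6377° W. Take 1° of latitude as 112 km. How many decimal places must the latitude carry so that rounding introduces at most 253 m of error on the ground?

One degree of latitude covers 112000 m.
N decimal places → at most half a unit in the last place, 0.5 × 10⁻ᴺ° = 112000/2 × 10⁻ᴺ m.
Setting 56000 × 10⁻ᴺ ≤ 253 gives 10ᴺ ≥ 221.3, i.e. N ≥ 2.35.
So 3 decimal places suffice (56 m); 2 would allow up to 560 m.

3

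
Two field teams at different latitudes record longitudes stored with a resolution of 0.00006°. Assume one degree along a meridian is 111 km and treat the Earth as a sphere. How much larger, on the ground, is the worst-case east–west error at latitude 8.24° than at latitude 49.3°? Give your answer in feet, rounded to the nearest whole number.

With a 0.00006° grid the true value lies within half a step, ±0.00006°/2 = ±3e-05°, of the stored one.
At 8.24°: 3e-05° × 111000 × cos 8.24° = 3e-05 × 111000 × 0.9897 ≈ 3.2956 m.
Error at 49.3° = 3e-05° × 111000 × cos 49.3° ≈ 3.33 × 0.6521 = 2.1715 m.
So the lower-latitude error exceeds the higher by 3.2956 − 2.1715 = 1.1241 m.
Converting: 1.12413 m × 3.2808 ft/m ≈ 3.6881 ft.

4 feet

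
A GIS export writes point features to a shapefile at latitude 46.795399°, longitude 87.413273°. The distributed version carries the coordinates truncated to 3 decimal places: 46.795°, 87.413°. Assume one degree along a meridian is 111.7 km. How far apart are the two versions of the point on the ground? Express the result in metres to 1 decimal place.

49.2 metres

The latitude changed by +0.000399° and the longitude by +0.000273°.
N–S: 0.000399° × 111700 m/° = 44.5683 m.
E–W at 46.795°: 0.000273° × 111700 × cos 46.795° = 0.000273 × 111700 × 0.6846 ≈ 20.8766 m.
Hypotenuse of the two orthogonal shifts: √(44.5683² + 20.8766²) = 49.2155 m.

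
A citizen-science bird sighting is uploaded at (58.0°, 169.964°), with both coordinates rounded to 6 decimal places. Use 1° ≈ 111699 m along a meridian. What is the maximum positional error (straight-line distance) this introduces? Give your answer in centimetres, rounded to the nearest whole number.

Rounding to 6 decimal places leaves each coordinate within ±5e-07° of the true value.
Latitude error → 5e-07 × 111699 = 0.0558495 m along the meridian.
E–W at 58°: 5e-07° × 111699 × cos 58° = 5e-07 × 111699 × 0.5299 ≈ 0.0295957 m.
Worst case both components are at the extreme and orthogonal: √(0.0558495² + 0.0295957²) ≈ 0.0632066 m.
That is 0.0632066 m = 6.3207 cm.

6 centimetres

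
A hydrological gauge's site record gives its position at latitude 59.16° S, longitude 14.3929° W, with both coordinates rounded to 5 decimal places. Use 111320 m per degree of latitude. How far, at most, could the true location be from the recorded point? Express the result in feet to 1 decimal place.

2.1 feet

Rounding to 5 decimal places leaves each coordinate within ±5e-06° of the true value.
North–south component: 5e-06° × 111320 = 0.5566 m.
Longitude error → 5e-06 × 111320 × cos 59.16° = 5e-06 × 111320 × 0.5126 ≈ 0.285337 m.
Worst case both components are at the extreme and orthogonal: √(0.5566² + 0.285337²) ≈ 0.625476 m.
Converting: 0.625476 m × 3.2808 ft/m ≈ 2.0521 ft.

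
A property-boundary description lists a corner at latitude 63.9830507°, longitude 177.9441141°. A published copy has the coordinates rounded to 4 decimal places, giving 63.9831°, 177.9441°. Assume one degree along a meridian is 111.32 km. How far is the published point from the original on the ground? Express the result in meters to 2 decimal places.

The latitude changed by -0.0000493° and the longitude by +0.0000141°.
North–south shift: -0.0000493 × 111320 = -5.48808 m.
E–W at 63.9831°: 0.0000141° × 111320 × cos 63.9831° = 0.0000141 × 111320 × 0.4386 ≈ 0.688489 m.
Hypotenuse of the two orthogonal shifts: √(5.48808² + 0.688489²) = 5.53109 m.

5.53 meters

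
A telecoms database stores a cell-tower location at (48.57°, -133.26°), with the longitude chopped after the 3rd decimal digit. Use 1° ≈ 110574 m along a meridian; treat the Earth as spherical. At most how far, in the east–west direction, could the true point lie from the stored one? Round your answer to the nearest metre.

Truncating at 3 decimal places can drop up to a full unit in the last place, so the longitude may be off by as much as 0.001°.
At latitude 48.57° a degree of longitude spans 110574 m × cos 48.57° = 110574 × 0.6617 ≈ 73167.3 m.
So at most 0.001° × 73167.3 ≈ 73.1673 m east–west.

73 metres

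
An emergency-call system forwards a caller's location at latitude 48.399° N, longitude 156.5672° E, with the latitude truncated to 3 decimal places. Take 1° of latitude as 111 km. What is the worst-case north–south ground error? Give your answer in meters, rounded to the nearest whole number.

Truncating at 3 decimal places can drop up to a full unit in the last place, so the latitude may be off by as much as 0.001°.
So the N–S error is at most 0.001 × 111000 = 111 m.

111 meters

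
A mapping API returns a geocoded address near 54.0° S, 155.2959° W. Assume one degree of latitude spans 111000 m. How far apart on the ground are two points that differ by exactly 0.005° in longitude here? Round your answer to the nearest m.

326 m

At 54° a degree of longitude is 111000 × cos 54° ≈ 65244.2 m, so 0.005° corresponds to 326.221 m.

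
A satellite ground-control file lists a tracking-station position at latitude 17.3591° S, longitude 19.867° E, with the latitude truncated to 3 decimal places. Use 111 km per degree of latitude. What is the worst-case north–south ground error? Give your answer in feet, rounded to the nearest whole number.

Truncating at 3 decimal places can drop up to a full unit in the last place, so the latitude may be off by as much as 0.001°.
So the N–S error is at most 0.001 × 111000 = 111 m.
Converting: 111 m × 3.2808 ft/m ≈ 364.17 ft.

364 feet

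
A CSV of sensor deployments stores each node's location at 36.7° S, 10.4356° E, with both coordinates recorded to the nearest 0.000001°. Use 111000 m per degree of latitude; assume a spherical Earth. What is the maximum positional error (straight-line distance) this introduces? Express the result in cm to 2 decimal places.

Rounding to 6 decimal places leaves each coordinate within ±5e-07° of the true value.
Latitude error → 5e-07 × 111000 = 0.0555 m along the meridian.
E–W at 36.7°: 5e-07° × 111000 × cos 36.7° = 5e-07 × 111000 × 0.8018 ≈ 0.0444985 m.
Combining orthogonally: (0.0555² + 0.0444985²)^½ ≈ 0.0711363 m.
That is 0.0711363 m = 7.1136 cm.

7.11 cm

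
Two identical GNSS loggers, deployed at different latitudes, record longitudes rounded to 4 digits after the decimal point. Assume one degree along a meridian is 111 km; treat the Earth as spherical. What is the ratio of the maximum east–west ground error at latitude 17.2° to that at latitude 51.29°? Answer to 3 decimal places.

1.528

Rounding to 4 decimal places leaves the longitude within ±5e-05° of the true value.
Error at 17.2° = 5e-05° × 111000 × cos 17.2° ≈ 5.55 × 0.9553 = 5.3018 m.
Error at 51.29° = 5e-05° × 111000 × cos 51.29° ≈ 5.55 × 0.6254 = 3.4709 m.
Ratio: 5.3018 / 3.4709 = cos 17.2° / cos 51.29° ≈ 1.5275.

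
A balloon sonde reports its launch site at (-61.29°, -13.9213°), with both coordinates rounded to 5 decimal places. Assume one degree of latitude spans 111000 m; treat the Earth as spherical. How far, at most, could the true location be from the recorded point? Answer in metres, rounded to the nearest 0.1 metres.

0.6 metres

Rounding to 5 decimal places leaves each coordinate within ±5e-06° of the true value.
N–S: 5e-06° × 111000 m/° = 0.555 m.
Longitude error → 5e-06 × 111000 × cos 61.29° = 5e-06 × 111000 × 0.4804 ≈ 0.266609 m.
The two errors are perpendicular, so the maximum displacement is √(0.555² + 0.266609²) ≈ 0.615715 m.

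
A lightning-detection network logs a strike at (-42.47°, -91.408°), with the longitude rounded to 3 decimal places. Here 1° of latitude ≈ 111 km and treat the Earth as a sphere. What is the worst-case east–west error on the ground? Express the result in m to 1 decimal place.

Rounding to 3 decimal places leaves the longitude within ±0.0005° of the true value.
One degree of longitude at 42.47° is 111000 × cos 42.47° ≈ 111000 × 0.7376 = 81877 m.
So at most 0.0005° × 81877 ≈ 40.9385 m east–west.

40.9 m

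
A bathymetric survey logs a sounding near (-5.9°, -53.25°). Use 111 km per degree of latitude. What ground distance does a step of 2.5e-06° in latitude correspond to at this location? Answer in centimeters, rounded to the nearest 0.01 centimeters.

Along a meridian 2.5e-06° is 2.5e-06 × 111000 = 0.2775 m.
That is 0.2775 m = 27.75 cm.

27.75 centimeters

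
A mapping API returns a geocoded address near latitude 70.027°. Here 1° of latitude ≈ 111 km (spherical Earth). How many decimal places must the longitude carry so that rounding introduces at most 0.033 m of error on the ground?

At 70.027° one degree of longitude covers 111000 × cos 70.027° ≈ 111000 × 0.3416 ≈ 37915.1 m.
Rounding to N decimal places gives at most 0.5 × 10⁻ᴺ degrees of error, i.e. 0.5 × 10⁻ᴺ × 37915.1 m.
Need 0.5 × 37915.1 × 10⁻ᴺ ≤ 0.033 → 10⁻ᴺ ≤ 1.741e-06, so N ≥ 5.76.
So 6 decimal places suffice (0.019 m); 5 would allow up to 0.19 m.

6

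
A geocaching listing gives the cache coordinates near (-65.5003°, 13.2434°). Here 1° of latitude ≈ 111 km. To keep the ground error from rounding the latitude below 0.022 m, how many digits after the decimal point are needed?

7 decimal places

One degree of latitude covers 111000 m.
N decimal places → at most half a unit in the last place, 0.5 × 10⁻ᴺ° = 111000/2 × 10⁻ᴺ m.
Setting 55500 × 10⁻ᴺ ≤ 0.022 gives 10ᴺ ≥ 2.523e+06, i.e. N ≥ 6.40.
At 6 places the error can reach 0.0555 m, but 7 places keeps it to 0.00555 m.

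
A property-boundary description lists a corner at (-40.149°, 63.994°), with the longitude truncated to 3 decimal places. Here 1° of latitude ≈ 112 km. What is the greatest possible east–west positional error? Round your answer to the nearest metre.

86 metres

Truncating at 3 decimal places can drop up to a full unit in the last place, so the longitude may be off by as much as 0.001°.
At latitude 40.149° a degree of longitude spans 112000 m × cos 40.149° = 112000 × 0.7644 ≈ 85609.5 m.
So at most 0.001° × 85609.5 ≈ 85.6095 m east–west.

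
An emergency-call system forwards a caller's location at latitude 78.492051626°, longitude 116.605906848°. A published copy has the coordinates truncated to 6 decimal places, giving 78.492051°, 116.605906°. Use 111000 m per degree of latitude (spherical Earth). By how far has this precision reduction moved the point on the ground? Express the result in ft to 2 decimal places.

The latitude changed by +0.000000626° and the longitude by +0.000000848°.
North–south shift: 0.000000626 × 111000 = 0.069486 m.
E–W at 78.4921°: 0.000000848° × 111000 × cos 78.4921° = 0.000000848 × 111000 × 0.1995 ≈ 0.0187789 m.
Hypotenuse of the two orthogonal shifts: √(0.069486² + 0.0187789²) = 0.0719788 m.
In feet: 0.0719788 m ÷ 0.3048 ≈ 0.23615 ft.

0.24 ft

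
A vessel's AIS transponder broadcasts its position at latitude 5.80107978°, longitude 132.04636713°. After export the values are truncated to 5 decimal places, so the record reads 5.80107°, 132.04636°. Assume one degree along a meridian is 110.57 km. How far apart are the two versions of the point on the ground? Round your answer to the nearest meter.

The latitude changed by +0.00000978° and the longitude by +0.00000713°.
N–S: 0.00000978° × 110570 m/° = 1.08137 m.
East–west at this latitude: 0.00000713° × 110570 × cos 5.80107° ≈ 0.00000713 × 110004 = 0.784327 m.
Hypotenuse of the two orthogonal shifts: √(1.08137² + 0.784327²) = 1.33587 m.

1 meters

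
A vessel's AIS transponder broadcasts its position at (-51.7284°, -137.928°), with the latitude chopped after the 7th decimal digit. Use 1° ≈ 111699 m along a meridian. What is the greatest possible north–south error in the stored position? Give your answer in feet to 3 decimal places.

0.037 feet

Truncating at 7 decimal places can drop up to a full unit in the last place, so the latitude may be off by as much as 1e-07°.
Along the meridian that is 1e-07° × 111699 m/° = 0.0111699 m.
In feet: 0.0111699 m ÷ 0.3048 ≈ 0.036647 ft.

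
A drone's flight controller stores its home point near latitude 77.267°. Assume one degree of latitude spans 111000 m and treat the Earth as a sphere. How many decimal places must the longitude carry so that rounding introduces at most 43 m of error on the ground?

3 decimal places

At 77.267° one degree of longitude covers 111000 × cos 77.267° ≈ 111000 × 0.2204 ≈ 24465.3 m.
Rounding to N decimal places gives at most 0.5 × 10⁻ᴺ degrees of error, i.e. 0.5 × 10⁻ᴺ × 24465.3 m.
Need 0.5 × 24465.3 × 10⁻ᴺ ≤ 43 → 10⁻ᴺ ≤ 3.515e-03, so N ≥ 2.45.
N = 2 would give 122 m (too coarse); N = 3 gives 12.2 m ≤ 43 m.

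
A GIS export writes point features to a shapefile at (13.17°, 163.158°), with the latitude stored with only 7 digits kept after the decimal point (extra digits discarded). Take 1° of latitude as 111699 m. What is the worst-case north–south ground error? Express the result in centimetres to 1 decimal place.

1.1 centimetres

Truncating at 7 decimal places can drop up to a full unit in the last place, so the latitude may be off by as much as 1e-07°.
So the N–S error is at most 1e-07 × 111699 = 0.0111699 m.
That is 0.0111699 m = 1.117 cm.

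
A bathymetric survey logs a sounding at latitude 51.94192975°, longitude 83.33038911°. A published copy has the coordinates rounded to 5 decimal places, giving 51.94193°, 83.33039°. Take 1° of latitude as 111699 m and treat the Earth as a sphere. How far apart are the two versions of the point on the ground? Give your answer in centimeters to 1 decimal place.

Δlat = 51.94192975 − 51.94193 = -0.00000025°; Δlon = 83.33038911 − 83.33039 = -0.00000089°.
N–S: -0.00000025° × 111699 m/° = -0.0279247 m.
East–west at this latitude: -0.00000089° × 111699 × cos 51.9419° ≈ -0.00000089 × 68857.9 = -0.0612836 m.
Hypotenuse of the two orthogonal shifts: √(0.0279247² + 0.0612836²) = 0.0673459 m.
That is 0.0673459 m = 6.7346 cm.

6.7 centimeters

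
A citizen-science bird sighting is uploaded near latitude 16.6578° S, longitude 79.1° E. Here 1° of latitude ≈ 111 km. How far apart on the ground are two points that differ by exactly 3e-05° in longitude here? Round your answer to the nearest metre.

One degree of longitude here spans 111000 × cos 16.6578° = 111000 × 0.9580 ≈ 106342 m; 3e-05° of that is 3.19025 m.

3 metres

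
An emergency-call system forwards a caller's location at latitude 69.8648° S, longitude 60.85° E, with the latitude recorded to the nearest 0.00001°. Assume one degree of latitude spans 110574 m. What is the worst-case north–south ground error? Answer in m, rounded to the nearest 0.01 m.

0.55 m

Rounding to 5 decimal places leaves the latitude within ±5e-06° of the true value.
Along the meridian that is 5e-06° × 110574 m/° = 0.55287 m.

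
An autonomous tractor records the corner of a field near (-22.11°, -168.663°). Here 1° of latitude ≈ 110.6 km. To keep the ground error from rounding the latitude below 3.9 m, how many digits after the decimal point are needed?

5 decimal places

One degree of latitude covers 110600 m.
Rounding to N decimal places gives at most 0.5 × 10⁻ᴺ degrees of error, i.e. 0.5 × 10⁻ᴺ × 110600 m.
Need 0.5 × 110600 × 10⁻ᴺ ≤ 3.9 → 10⁻ᴺ ≤ 7.052e-05, so N ≥ 4.15.
At 4 places the error can reach 5.53 m, but 5 places keeps it to 0.553 m.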